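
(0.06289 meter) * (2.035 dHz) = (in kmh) 0.04607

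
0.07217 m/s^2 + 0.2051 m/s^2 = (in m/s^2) 0.2773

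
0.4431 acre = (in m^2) 1793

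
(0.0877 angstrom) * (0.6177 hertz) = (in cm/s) 5.417e-10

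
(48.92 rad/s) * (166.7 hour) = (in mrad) 2.936e+10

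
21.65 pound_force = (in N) 96.3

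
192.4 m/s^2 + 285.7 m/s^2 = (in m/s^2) 478.1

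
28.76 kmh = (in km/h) 28.76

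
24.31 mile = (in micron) 3.912e+10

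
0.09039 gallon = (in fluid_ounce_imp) 12.04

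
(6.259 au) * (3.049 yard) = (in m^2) 2.611e+12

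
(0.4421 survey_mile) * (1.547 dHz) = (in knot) 214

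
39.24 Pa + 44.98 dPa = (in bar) 0.0004374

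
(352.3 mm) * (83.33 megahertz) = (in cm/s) 2.936e+09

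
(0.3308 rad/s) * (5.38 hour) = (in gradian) 4.079e+05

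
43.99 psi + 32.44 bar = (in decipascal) 3.547e+07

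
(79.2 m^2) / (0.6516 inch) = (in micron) 4.785e+09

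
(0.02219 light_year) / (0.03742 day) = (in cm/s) 6.493e+12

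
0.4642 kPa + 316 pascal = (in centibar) 0.7802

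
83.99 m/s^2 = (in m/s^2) 83.99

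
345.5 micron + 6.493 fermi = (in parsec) 1.12e-20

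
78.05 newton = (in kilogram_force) 7.959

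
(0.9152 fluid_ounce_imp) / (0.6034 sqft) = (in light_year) 4.903e-20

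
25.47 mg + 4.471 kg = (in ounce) 157.7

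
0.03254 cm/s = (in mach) 9.557e-07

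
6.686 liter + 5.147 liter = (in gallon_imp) 2.603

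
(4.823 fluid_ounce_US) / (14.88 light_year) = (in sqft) 1.091e-20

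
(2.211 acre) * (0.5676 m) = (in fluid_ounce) 1.717e+08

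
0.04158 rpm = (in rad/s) 0.004354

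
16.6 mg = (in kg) 1.66e-05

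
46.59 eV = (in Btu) 7.075e-21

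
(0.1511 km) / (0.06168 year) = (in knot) 0.000151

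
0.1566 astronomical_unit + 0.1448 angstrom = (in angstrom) 2.343e+20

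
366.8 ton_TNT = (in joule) 1.535e+12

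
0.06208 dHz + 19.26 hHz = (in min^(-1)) 1.156e+05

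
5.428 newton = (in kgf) 0.5535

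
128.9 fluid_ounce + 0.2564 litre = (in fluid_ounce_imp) 143.2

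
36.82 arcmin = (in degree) 0.6137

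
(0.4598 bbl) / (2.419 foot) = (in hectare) 9.915e-06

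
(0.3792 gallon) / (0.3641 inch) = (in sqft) 1.671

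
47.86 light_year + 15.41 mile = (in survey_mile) 2.814e+14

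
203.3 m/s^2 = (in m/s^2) 203.3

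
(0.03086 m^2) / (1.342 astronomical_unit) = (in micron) 1.537e-07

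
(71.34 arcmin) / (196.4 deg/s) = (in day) 7.007e-08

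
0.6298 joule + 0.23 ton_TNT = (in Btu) 9.121e+05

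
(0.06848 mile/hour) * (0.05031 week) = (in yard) 1019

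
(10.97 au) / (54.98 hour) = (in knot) 1.612e+07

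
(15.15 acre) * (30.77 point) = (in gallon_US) 1.758e+05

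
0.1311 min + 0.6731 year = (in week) 35.1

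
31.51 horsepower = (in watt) 2.35e+04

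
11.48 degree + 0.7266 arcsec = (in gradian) 12.76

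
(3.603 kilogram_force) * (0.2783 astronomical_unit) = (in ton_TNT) 351.6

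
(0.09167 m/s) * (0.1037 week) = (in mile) 3.572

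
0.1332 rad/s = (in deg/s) 7.632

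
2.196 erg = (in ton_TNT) 5.249e-17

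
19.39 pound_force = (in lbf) 19.39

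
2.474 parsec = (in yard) 8.349e+16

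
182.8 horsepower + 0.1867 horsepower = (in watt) 1.365e+05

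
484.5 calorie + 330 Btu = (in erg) 3.502e+12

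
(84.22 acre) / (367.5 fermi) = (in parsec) 30.06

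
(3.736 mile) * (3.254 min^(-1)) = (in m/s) 326.1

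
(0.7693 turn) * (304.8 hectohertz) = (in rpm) 1.407e+06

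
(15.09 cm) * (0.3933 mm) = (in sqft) 0.0006388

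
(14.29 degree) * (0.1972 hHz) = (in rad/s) 4.918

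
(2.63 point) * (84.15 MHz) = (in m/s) 7.807e+04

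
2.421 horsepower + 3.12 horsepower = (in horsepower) 5.541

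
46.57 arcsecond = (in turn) 3.593e-05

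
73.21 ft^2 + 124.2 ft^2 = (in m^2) 18.34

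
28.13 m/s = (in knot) 54.68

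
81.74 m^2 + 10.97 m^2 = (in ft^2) 997.9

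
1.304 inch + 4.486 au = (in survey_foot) 2.202e+12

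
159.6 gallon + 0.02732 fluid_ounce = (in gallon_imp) 132.9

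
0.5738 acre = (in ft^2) 2.499e+04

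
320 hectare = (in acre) 790.7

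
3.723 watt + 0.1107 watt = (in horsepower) 0.005141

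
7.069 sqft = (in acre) 0.0001623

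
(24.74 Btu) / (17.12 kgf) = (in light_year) 1.643e-14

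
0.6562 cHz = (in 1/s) 0.006562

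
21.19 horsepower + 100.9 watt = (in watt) 1.59e+04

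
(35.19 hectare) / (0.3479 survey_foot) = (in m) 3.319e+06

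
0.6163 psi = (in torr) 31.87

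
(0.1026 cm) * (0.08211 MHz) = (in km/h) 303.3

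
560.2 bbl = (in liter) 8.906e+04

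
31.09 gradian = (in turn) 0.07773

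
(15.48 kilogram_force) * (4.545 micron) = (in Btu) 6.54e-07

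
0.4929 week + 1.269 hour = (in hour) 84.08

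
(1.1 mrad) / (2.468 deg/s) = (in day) 2.956e-07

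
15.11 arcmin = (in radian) 0.004395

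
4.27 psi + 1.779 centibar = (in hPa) 312.2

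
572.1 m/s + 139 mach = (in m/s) 4.79e+04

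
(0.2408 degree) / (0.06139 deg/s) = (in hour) 0.00109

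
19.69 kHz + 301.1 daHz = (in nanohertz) 2.27e+13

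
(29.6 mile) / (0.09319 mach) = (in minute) 25.02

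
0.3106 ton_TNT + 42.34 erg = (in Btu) 1.232e+06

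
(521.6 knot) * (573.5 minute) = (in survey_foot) 3.029e+07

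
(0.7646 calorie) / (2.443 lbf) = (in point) 834.5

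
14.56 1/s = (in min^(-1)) 873.6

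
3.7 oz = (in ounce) 3.7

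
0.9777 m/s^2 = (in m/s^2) 0.9777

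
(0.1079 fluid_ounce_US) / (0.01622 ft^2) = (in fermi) 2.118e+12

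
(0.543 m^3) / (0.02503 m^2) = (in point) 6.149e+04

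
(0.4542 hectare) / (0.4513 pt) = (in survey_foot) 9.36e+07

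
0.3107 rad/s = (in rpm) 2.967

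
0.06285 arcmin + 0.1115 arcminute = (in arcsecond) 10.46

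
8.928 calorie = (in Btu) 0.03541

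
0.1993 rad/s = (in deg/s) 11.42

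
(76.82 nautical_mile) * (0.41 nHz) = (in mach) 1.713e-07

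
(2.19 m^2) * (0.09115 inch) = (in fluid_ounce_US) 171.4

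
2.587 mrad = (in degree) 0.1482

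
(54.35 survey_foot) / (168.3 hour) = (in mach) 8.03e-08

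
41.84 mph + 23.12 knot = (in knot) 59.48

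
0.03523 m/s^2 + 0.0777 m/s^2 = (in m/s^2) 0.1129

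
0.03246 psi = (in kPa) 0.2238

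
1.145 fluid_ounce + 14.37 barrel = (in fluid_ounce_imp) 8.041e+04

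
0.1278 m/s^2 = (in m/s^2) 0.1278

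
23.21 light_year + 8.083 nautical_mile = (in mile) 1.364e+14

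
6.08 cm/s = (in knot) 0.1182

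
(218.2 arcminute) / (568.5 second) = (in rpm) 0.001066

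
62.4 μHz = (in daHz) 6.24e-06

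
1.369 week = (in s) 8.28e+05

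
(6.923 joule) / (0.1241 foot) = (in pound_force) 41.15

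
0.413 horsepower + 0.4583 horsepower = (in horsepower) 0.8713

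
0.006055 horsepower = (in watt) 4.515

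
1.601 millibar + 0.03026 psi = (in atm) 0.003639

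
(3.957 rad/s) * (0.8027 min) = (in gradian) 1.213e+04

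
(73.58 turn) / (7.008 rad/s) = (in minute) 1.099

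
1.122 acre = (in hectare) 0.4541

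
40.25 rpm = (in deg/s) 241.5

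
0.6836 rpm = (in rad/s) 0.07159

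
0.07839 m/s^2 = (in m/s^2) 0.07839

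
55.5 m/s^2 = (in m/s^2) 55.5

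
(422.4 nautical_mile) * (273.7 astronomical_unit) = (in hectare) 3.203e+15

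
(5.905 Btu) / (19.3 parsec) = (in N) 1.046e-14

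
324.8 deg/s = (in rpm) 54.13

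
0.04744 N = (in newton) 0.04744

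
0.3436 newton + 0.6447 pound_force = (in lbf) 0.7219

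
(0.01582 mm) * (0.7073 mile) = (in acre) 4.45e-06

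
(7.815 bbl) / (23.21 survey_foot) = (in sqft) 1.89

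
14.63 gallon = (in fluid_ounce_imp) 1949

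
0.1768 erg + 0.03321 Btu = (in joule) 35.04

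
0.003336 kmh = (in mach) 2.721e-06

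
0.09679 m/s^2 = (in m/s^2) 0.09679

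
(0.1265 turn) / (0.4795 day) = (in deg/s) 0.001099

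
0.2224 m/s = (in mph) 0.4975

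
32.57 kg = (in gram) 3.257e+04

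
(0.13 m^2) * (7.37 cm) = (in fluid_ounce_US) 324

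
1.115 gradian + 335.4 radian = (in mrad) 3.354e+05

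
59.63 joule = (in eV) 3.722e+20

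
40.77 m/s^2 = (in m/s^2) 40.77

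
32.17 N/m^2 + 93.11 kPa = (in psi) 13.51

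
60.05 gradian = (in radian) 0.9433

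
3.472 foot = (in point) 3000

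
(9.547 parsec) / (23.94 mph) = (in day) 3.186e+11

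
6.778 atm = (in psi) 99.61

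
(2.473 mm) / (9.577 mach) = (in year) 2.405e-14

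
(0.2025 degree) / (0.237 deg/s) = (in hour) 0.0002373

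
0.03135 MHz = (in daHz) 3135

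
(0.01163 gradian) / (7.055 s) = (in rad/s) 2.589e-05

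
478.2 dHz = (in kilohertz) 0.04782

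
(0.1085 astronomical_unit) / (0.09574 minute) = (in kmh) 1.017e+10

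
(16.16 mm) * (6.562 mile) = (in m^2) 170.7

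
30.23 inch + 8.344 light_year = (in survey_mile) 4.905e+13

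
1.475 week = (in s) 8.921e+05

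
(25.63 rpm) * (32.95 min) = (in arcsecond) 1.094e+09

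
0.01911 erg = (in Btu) 1.811e-12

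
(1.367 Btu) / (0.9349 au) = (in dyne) 0.001031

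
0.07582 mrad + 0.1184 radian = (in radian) 0.1185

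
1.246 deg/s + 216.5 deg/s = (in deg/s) 217.7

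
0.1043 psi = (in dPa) 7191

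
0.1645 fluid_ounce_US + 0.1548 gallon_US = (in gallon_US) 0.1561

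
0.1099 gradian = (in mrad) 1.726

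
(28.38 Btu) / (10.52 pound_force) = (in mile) 0.3976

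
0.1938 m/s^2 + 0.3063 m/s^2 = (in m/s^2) 0.5001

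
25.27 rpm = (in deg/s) 151.6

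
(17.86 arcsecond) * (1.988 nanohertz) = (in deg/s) 9.863e-12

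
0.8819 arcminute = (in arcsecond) 52.91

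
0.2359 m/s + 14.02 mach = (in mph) 1.068e+04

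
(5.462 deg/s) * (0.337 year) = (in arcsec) 2.09e+11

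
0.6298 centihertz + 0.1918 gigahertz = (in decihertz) 1.918e+09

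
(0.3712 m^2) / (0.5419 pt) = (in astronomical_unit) 1.298e-08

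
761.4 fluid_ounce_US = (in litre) 22.52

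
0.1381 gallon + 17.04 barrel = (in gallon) 715.8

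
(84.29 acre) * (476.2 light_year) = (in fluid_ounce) 5.196e+28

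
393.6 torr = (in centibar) 52.48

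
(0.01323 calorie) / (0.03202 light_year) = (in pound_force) 4.108e-17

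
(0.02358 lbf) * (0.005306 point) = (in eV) 1.225e+12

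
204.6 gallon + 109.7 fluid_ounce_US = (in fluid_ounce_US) 2.63e+04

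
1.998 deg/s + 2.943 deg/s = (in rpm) 0.8235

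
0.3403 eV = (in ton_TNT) 1.303e-29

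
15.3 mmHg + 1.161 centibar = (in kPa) 3.201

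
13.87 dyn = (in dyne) 13.87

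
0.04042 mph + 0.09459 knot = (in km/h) 0.2402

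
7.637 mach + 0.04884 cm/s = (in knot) 5055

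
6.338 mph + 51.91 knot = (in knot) 57.42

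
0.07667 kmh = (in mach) 6.255e-05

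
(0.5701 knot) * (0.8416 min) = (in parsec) 4.799e-16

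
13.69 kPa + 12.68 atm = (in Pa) 1.298e+06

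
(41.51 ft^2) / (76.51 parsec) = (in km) 1.633e-21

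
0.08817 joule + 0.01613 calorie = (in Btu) 0.0001475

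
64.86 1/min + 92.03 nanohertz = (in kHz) 0.001081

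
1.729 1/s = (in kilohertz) 0.001729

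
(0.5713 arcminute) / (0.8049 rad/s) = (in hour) 5.735e-08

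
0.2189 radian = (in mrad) 218.9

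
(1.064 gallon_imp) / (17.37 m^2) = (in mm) 0.2785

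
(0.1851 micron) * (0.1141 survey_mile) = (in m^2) 3.399e-05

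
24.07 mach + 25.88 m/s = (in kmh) 2.96e+04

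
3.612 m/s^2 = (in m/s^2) 3.612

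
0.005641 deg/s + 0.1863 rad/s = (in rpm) 1.78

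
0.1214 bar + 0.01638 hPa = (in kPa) 12.14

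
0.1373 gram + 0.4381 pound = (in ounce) 7.014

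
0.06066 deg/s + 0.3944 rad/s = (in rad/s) 0.3955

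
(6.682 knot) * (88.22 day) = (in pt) 7.427e+10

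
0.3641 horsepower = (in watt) 271.5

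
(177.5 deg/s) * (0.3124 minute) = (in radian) 58.07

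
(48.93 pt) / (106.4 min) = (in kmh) 9.734e-06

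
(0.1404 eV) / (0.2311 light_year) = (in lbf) 2.313e-36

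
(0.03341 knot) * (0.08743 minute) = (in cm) 9.016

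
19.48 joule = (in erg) 1.948e+08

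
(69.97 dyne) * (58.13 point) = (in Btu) 1.36e-08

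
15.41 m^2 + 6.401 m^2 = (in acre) 0.00539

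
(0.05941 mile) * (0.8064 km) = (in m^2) 7.71e+04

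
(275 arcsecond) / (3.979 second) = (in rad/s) 0.0003351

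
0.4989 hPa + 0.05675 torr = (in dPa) 574.6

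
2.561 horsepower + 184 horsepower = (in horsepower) 186.6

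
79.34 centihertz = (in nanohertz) 7.934e+08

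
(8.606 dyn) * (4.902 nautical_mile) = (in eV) 4.876e+18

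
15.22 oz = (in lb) 0.9513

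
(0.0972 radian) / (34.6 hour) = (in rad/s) 7.803e-07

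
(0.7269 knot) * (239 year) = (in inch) 1.11e+11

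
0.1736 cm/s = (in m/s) 0.001736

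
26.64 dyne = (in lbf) 5.989e-05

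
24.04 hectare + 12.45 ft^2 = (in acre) 59.4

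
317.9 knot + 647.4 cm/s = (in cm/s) 1.7e+04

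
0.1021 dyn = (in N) 1.021e-06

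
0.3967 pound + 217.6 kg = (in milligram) 2.178e+08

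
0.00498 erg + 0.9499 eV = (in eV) 3.108e+09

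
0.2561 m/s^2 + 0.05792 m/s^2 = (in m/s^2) 0.314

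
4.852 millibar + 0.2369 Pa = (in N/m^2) 485.4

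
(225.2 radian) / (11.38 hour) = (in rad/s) 0.005497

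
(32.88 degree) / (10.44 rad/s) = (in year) 1.743e-09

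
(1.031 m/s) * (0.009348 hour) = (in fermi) 3.47e+16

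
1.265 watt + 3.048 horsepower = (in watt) 2274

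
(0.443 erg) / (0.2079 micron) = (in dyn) 2.131e+04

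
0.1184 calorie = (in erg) 4.954e+06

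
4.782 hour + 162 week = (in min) 1.633e+06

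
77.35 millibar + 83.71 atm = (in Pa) 8.49e+06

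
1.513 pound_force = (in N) 6.73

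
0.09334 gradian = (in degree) 0.08401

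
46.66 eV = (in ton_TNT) 1.787e-27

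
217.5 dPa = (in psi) 0.003155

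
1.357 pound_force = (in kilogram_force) 0.6155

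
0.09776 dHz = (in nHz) 9.776e+06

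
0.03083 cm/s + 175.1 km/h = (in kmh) 175.1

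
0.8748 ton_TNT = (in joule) 3.66e+09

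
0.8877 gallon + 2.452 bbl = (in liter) 393.2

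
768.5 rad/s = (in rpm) 7339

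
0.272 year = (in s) 8.578e+06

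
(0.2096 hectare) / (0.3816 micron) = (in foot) 1.802e+10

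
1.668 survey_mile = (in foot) 8807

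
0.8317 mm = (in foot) 0.002729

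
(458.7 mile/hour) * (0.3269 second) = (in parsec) 2.172e-15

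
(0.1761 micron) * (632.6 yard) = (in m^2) 0.0001019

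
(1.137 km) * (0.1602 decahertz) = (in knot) 3541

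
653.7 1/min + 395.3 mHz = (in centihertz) 1129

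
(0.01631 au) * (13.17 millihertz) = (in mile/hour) 7.188e+07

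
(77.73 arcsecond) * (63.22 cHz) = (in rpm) 0.002275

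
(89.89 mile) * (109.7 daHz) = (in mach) 4.661e+05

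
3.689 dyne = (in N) 3.689e-05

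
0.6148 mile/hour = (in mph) 0.6148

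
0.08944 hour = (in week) 0.0005324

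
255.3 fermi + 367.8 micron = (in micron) 367.8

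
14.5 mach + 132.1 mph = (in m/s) 4996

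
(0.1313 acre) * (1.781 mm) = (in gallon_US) 250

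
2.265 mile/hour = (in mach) 0.002974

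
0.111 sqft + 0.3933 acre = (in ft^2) 1.713e+04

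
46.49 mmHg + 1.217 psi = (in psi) 2.116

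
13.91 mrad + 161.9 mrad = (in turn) 0.02798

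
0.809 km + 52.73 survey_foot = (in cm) 8.251e+04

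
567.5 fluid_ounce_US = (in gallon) 4.434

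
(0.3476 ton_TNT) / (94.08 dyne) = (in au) 10.33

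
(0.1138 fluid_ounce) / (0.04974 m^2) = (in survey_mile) 4.204e-08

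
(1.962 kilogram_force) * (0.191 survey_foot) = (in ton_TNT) 2.677e-10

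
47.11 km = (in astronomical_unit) 3.149e-07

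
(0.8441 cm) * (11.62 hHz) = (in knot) 19.07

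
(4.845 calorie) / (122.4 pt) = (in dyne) 4.695e+07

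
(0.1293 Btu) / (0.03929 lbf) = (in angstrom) 7.806e+12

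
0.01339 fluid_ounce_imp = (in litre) 0.0003805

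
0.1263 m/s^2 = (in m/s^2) 0.1263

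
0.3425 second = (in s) 0.3425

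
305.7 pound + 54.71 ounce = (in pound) 309.1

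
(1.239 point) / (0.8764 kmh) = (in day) 2.078e-08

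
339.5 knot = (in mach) 0.5129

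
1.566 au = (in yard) 2.562e+11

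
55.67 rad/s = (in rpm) 531.6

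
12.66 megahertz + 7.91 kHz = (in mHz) 1.267e+10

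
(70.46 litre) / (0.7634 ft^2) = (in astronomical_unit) 6.641e-12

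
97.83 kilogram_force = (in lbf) 215.7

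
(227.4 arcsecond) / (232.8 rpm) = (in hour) 1.256e-08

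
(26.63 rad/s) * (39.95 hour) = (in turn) 6.096e+05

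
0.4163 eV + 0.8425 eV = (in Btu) 1.912e-22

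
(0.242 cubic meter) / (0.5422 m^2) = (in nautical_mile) 0.000241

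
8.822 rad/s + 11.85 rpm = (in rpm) 96.09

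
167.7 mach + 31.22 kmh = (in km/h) 2.056e+05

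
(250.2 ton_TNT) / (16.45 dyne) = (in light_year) 0.6726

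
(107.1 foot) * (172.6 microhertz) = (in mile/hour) 0.0126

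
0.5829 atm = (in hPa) 590.6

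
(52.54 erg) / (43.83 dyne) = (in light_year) 1.267e-18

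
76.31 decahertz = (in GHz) 7.631e-07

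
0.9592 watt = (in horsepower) 0.001286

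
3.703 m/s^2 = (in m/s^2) 3.703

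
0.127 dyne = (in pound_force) 2.855e-07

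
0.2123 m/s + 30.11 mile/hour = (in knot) 26.58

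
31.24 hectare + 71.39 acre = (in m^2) 6.013e+05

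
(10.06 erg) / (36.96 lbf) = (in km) 6.119e-12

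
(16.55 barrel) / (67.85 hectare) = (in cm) 0.0003878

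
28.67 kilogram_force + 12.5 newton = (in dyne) 2.937e+07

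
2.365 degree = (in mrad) 41.28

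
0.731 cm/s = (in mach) 2.147e-05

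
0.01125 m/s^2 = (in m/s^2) 0.01125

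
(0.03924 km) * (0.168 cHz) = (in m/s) 0.06592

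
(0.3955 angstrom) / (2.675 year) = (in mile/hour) 1.049e-18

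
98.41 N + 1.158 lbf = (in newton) 103.6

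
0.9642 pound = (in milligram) 4.374e+05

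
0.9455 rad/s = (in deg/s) 54.17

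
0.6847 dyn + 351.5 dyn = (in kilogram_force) 0.0003591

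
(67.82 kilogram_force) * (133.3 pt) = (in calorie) 7.475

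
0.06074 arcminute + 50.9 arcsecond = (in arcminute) 0.9091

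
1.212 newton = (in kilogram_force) 0.1236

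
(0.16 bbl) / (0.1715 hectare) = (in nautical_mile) 8.009e-09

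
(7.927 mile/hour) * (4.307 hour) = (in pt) 1.558e+08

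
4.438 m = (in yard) 4.853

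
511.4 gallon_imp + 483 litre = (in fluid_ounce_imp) 9.882e+04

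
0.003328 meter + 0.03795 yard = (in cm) 3.803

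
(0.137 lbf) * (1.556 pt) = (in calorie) 7.995e-05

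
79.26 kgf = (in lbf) 174.7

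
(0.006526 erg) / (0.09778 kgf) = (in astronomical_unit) 4.549e-21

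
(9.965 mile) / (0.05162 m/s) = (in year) 0.009851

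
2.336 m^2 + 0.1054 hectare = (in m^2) 1056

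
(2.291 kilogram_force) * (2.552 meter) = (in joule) 57.34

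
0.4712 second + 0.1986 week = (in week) 0.1986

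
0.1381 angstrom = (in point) 3.915e-08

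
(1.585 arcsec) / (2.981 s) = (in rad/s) 2.578e-06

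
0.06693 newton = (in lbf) 0.01505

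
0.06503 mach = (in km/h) 79.71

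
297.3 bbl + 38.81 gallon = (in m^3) 47.41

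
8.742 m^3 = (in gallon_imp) 1923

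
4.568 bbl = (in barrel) 4.568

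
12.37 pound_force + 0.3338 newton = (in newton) 55.36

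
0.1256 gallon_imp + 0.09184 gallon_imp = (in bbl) 0.006217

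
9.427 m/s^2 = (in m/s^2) 9.427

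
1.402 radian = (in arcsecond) 2.892e+05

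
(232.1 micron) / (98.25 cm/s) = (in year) 7.491e-12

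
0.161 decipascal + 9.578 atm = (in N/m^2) 9.705e+05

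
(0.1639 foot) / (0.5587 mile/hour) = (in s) 0.2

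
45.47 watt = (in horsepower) 0.06098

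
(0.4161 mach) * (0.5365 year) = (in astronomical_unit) 0.01602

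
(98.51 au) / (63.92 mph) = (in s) 5.157e+11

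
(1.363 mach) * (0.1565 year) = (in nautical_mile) 1.237e+06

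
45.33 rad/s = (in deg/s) 2597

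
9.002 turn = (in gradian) 3601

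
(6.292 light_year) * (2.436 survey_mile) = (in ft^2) 2.512e+21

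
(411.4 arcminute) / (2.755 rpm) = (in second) 0.4148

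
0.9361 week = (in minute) 9436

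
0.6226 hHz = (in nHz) 6.226e+10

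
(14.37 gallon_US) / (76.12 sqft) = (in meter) 0.007692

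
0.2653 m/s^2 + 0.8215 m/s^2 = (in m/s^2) 1.087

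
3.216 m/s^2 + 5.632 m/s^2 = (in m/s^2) 8.848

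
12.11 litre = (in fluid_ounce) 409.5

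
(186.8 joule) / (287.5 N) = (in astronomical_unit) 4.343e-12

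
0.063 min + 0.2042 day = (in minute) 294.1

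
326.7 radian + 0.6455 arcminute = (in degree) 1.872e+04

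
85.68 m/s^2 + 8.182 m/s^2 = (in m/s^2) 93.86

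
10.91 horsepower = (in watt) 8136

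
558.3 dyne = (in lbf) 0.001255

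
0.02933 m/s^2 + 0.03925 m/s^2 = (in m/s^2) 0.06858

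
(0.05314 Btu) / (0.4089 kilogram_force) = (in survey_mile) 0.008688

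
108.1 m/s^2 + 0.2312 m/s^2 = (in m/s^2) 108.3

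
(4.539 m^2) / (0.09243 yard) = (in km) 0.0537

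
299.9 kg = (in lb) 661.2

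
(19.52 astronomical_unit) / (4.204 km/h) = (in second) 2.501e+12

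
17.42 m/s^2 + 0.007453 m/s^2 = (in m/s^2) 17.43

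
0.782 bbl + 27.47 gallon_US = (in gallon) 60.31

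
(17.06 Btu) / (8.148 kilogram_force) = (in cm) 2.253e+04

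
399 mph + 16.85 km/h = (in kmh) 659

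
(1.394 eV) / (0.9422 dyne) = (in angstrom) 0.000237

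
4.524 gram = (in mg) 4524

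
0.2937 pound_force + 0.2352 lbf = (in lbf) 0.5289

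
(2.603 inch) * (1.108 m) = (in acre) 1.81e-05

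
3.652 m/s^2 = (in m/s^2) 3.652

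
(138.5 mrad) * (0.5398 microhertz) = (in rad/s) 7.476e-08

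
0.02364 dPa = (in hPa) 2.364e-05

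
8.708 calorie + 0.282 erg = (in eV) 2.274e+20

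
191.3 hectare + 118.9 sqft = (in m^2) 1.913e+06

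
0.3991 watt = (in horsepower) 0.0005352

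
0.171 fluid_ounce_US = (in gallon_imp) 0.001112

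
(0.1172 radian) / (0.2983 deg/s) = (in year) 7.138e-07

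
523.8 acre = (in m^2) 2.12e+06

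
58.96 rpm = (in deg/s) 353.8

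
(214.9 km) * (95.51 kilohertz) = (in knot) 3.99e+10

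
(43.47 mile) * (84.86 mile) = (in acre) 2.361e+06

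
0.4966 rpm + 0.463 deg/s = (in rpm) 0.5738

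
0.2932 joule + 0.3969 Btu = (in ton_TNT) 1.002e-07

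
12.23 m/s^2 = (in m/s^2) 12.23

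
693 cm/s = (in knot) 13.47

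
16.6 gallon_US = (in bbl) 0.3952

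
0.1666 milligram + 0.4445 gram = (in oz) 0.01569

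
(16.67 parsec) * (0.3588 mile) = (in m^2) 2.97e+20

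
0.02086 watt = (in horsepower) 2.797e-05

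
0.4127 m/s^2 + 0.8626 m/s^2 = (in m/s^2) 1.275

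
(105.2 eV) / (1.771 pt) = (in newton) 2.698e-14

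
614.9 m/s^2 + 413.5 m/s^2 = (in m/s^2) 1028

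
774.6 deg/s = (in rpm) 129.1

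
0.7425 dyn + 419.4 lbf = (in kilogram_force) 190.2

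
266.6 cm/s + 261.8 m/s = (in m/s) 264.5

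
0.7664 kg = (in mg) 7.664e+05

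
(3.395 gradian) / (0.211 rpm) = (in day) 2.793e-05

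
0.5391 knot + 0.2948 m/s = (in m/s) 0.5721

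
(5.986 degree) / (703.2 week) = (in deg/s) 1.407e-08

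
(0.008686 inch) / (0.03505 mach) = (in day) 2.14e-10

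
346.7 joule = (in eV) 2.164e+21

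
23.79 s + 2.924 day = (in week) 0.4178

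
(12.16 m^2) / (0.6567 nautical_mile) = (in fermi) 9.998e+12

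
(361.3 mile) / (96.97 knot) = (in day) 0.1349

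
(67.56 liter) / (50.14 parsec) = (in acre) 1.079e-23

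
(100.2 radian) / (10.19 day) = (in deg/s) 0.006521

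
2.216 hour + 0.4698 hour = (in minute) 161.1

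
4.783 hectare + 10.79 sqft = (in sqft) 5.148e+05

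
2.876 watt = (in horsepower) 0.003857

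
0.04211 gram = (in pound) 9.284e-05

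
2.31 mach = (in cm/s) 7.866e+04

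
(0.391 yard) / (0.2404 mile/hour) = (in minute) 0.05545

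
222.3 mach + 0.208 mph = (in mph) 1.693e+05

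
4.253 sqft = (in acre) 9.764e-05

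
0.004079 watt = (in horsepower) 5.47e-06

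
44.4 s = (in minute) 0.74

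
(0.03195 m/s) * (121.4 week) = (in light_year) 2.48e-10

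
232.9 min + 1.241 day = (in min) 2020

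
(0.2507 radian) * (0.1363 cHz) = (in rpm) 0.003263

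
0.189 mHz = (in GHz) 1.89e-13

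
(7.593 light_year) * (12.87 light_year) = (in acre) 2.161e+30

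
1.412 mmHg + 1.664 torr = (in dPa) 4101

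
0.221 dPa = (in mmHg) 0.0001658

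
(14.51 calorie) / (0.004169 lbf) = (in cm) 3.274e+05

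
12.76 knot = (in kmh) 23.63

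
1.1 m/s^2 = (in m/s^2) 1.1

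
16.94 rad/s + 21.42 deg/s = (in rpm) 165.3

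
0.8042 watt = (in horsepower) 0.001078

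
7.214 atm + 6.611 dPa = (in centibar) 731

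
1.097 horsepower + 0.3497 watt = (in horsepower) 1.097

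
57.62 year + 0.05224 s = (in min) 3.029e+07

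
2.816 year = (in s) 8.881e+07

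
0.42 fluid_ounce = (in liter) 0.01242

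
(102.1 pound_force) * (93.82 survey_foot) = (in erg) 1.299e+11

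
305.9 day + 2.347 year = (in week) 166.1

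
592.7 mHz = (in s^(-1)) 0.5927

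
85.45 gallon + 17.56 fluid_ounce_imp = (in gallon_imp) 71.26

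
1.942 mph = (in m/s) 0.8682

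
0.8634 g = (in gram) 0.8634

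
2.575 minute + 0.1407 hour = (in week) 0.001093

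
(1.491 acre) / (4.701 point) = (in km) 3638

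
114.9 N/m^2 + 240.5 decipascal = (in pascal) 139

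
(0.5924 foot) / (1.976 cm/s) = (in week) 1.511e-05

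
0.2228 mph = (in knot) 0.1936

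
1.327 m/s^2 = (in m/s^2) 1.327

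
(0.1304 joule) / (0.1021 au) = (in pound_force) 1.919e-12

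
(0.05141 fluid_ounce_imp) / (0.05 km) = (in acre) 7.219e-12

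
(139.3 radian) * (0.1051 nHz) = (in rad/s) 1.464e-08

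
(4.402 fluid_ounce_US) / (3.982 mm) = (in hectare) 3.269e-06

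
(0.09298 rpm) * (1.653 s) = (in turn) 0.002562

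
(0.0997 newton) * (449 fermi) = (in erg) 4.477e-07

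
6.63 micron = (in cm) 0.000663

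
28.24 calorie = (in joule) 118.2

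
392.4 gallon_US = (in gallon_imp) 326.7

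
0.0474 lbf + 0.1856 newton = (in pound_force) 0.08912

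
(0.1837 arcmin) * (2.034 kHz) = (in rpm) 1.038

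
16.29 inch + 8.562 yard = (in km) 0.008243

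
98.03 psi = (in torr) 5070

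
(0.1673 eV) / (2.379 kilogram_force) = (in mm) 1.149e-18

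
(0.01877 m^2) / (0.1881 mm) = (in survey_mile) 0.062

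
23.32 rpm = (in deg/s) 139.9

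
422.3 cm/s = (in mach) 0.0124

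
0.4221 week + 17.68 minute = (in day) 2.967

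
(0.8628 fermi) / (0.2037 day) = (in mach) 1.44e-22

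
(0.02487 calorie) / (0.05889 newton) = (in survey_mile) 0.001098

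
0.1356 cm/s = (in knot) 0.002636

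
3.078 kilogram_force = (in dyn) 3.018e+06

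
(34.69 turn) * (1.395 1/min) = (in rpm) 48.39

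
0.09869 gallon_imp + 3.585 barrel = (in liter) 570.4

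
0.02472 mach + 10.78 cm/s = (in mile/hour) 19.07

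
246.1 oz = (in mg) 6.977e+06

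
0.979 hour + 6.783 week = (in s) 4.106e+06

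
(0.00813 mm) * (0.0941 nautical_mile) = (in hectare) 1.417e-07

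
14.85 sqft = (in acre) 0.0003409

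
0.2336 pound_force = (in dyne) 1.039e+05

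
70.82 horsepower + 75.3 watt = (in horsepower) 70.92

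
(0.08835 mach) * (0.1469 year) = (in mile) 8.66e+04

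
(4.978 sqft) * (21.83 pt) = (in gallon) 0.9409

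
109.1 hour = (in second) 3.928e+05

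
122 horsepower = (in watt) 9.098e+04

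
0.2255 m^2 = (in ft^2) 2.427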